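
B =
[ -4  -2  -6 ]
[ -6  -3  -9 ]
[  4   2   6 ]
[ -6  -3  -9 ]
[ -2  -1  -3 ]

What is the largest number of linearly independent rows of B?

Row reduce to echelon form.
R2 ← R2 − (3/2)·R1: [0, 0, 0]
R3 ← R3 + R1: [0, 0, 0]
R4 ← R4 − (3/2)·R1: [0, 0, 0]
R5 ← R5 − (1/2)·R1: [0, 0, 0]
Echelon form has 1 nonzero row, so rank(B) = 1.
The rank gives the maximum number of linearly independent rows: 1.

1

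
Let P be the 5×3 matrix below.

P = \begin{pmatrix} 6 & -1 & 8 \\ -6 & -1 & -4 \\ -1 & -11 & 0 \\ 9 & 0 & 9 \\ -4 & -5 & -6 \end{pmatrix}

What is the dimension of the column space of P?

Row reduce to echelon form.
R2 ← R2 + R1: [0, -2, 4]
R3 ← R3 + (1/6)·R1: [0, -67/6, 4/3]
R4 ← R4 − (3/2)·R1: [0, 3/2, -3]
R5 ← R5 + (2/3)·R1: [0, -17/3, -2/3]
R3 ← R3 − (67/12)·R2: [0, 0, -21]
R4 ← R4 + (3/4)·R2: [0, 0, 0]
R5 ← R5 − (17/6)·R2: [0, 0, -12]
R5 ← R5 − (4/7)·R3: [0, 0, 0]
Echelon form has 3 nonzero rows, so rank(P) = 3.
The column space has dimension equal to the rank: 3.

3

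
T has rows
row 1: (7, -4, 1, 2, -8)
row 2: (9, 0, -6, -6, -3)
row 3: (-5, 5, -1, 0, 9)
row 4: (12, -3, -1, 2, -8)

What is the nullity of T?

Row reduce to echelon form.
R2 ← R2 − (9/7)·R1: [0, 36/7, -51/7, -60/7, 51/7]
R3 ← R3 + (5/7)·R1: [0, 15/7, -2/7, 10/7, 23/7]
R4 ← R4 − (12/7)·R1: [0, 27/7, -19/7, -10/7, 40/7]
R3 ← R3 − (5/12)·R2: [0, 0, 11/4, 5, 1/4]
R4 ← R4 − (3/4)·R2: [0, 0, 11/4, 5, 1/4]
R4 ← R4 − R3: [0, 0, 0, 0, 0]
3 nonzero rows, so rank(T) = 3.
T has 5 columns; by rank–nullity, nullity = 5 − 3 = 2.

2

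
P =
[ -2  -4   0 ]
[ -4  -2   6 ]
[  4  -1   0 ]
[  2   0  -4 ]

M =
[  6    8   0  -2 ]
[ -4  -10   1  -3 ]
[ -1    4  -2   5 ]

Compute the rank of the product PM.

First compute PM:
[[  4,  24,  -4,  16],
 [-22,  12, -14,  44],
 [ 28,  42,  -1,  -5],
 [ 16,   0,   8, -24]]
Now row reduce the product.
R2 ← R2 + (11/2)·R1: [0, 144, -36, 132]
R3 ← R3 − (7)·R1: [0, -126, 27, -117]
R4 ← R4 − (4)·R1: [0, -96, 24, -88]
R3 ← R3 + (7/8)·R2: [0, 0, -9/2, -3/2]
R4 ← R4 + (2/3)·R2: [0, 0, 0, 0]
3 nonzero rows, so rank(PM) = 3.

3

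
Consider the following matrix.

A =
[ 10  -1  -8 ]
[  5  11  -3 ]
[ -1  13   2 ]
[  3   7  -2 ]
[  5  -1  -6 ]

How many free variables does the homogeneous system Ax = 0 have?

Row reduce to echelon form.
R2 ← R2 − (1/2)·R1: [0, 23/2, 1]
R3 ← R3 + (1/10)·R1: [0, 129/10, 6/5]
R4 ← R4 − (3/10)·R1: [0, 73/10, 2/5]
R5 ← R5 − (1/2)·R1: [0, -1/2, -2]
R3 ← R3 − (129/115)·R2: [0, 0, 9/115]
R4 ← R4 − (73/115)·R2: [0, 0, -27/115]
R5 ← R5 + (1/23)·R2: [0, 0, -45/23]
R4 ← R4 + (3)·R3: [0, 0, 0]
R5 ← R5 + (25)·R3: [0, 0, 0]
3 nonzero rows, so rank(A) = 3.
A has 3 columns; by rank–nullity, nullity = 3 − 3 = 0.

0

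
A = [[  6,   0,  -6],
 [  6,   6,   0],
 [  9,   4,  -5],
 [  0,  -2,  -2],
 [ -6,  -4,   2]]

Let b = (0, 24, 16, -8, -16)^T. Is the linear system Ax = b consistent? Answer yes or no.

Row reduce the augmented matrix [A | b].
R2 ← R2 − R1: [0, 6, 6, 24]
R3 ← R3 − (3/2)·R1: [0, 4, 4, 16]
R5 ← R5 + R1: [0, -4, -4, -16]
R3 ← R3 − (2/3)·R2: [0, 0, 0, 0]
R4 ← R4 + (1/3)·R2: [0, 0, 0, 0]
R5 ← R5 + (2/3)·R2: [0, 0, 0, 0]
The echelon form has 2 nonzero rows, and every pivot lies in the first 3 columns, so rank(A) = rank([A|b]) = 2.
The system is consistent.

yes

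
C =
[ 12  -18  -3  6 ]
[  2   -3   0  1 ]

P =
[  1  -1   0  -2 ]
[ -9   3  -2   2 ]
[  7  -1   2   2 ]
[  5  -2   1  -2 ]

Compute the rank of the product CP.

2

First compute CP:
[[183, -75,  36, -78],
 [ 34, -13,   7, -12]]
Now row reduce the product.
R2 ← R2 − (34/183)·R1: [0, 57/61, 19/61, 152/61]
2 nonzero rows, so rank(CP) = 2.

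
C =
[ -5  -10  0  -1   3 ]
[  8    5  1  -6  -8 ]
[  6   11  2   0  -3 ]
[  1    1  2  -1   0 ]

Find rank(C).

Row reduce to echelon form.
R2 ← R2 + (8/5)·R1: [0, -11, 1, -38/5, -16/5]
R3 ← R3 + (6/5)·R1: [0, -1, 2, -6/5, 3/5]
R4 ← R4 + (1/5)·R1: [0, -1, 2, -6/5, 3/5]
R3 ← R3 − (1/11)·R2: [0, 0, 21/11, -28/55, 49/55]
R4 ← R4 − (1/11)·R2: [0, 0, 21/11, -28/55, 49/55]
R4 ← R4 − R3: [0, 0, 0, 0, 0]
Echelon form has 3 nonzero rows, so rank(C) = 3.

3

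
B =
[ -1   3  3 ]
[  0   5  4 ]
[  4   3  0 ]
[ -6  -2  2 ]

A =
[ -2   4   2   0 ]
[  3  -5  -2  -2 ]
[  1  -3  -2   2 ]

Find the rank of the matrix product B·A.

2

First compute BA:
[[ 14, -28, -14,   0],
 [ 19, -37, -18,  -2],
 [  1,   1,   2,  -6],
 [  8, -20, -12,   8]]
Now row reduce the product.
R2 ← R2 − (19/14)·R1: [0, 1, 1, -2]
R3 ← R3 − (1/14)·R1: [0, 3, 3, -6]
R4 ← R4 − (4/7)·R1: [0, -4, -4, 8]
R3 ← R3 − (3)·R2: [0, 0, 0, 0]
R4 ← R4 + (4)·R2: [0, 0, 0, 0]
2 nonzero rows, so rank(BA) = 2.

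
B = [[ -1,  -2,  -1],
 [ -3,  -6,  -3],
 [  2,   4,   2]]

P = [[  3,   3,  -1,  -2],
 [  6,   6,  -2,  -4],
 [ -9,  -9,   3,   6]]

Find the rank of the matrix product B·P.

1

First compute BP:
[[ -6,  -6,   2,   4],
 [-18, -18,   6,  12],
 [ 12,  12,  -4,  -8]]
Now row reduce the product.
R2 ← R2 − (3)·R1: [0, 0, 0, 0]
R3 ← R3 + (2)·R1: [0, 0, 0, 0]
1 nonzero row, so rank(BP) = 1.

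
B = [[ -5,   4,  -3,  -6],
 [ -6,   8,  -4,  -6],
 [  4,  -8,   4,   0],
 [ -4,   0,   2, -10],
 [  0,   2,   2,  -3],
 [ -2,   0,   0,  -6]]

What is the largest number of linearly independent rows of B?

Row reduce to echelon form.
R2 ← R2 − (6/5)·R1: [0, 16/5, -2/5, 6/5]
R3 ← R3 + (4/5)·R1: [0, -24/5, 8/5, -24/5]
R4 ← R4 − (4/5)·R1: [0, -16/5, 22/5, -26/5]
R6 ← R6 − (2/5)·R1: [0, -8/5, 6/5, -18/5]
R3 ← R3 + (3/2)·R2: [0, 0, 1, -3]
R4 ← R4 + R2: [0, 0, 4, -4]
R5 ← R5 − (5/8)·R2: [0, 0, 9/4, -15/4]
R6 ← R6 + (1/2)·R2: [0, 0, 1, -3]
R4 ← R4 − (4)·R3: [0, 0, 0, 8]
R5 ← R5 − (9/4)·R3: [0, 0, 0, 3]
R6 ← R6 − R3: [0, 0, 0, 0]
R5 ← R5 − (3/8)·R4: [0, 0, 0, 0]
Echelon form has 4 nonzero rows, so rank(B) = 4.
The rank gives the maximum number of linearly independent rows: 4.

4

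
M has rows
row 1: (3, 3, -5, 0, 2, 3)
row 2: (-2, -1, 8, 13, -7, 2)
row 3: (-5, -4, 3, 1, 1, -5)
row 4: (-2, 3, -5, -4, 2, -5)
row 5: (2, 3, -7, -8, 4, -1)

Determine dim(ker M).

Row reduce to echelon form.
R2 ← R2 + (2/3)·R1: [0, 1, 14/3, 13, -17/3, 4]
R3 ← R3 + (5/3)·R1: [0, 1, -16/3, 1, 13/3, 0]
R4 ← R4 + (2/3)·R1: [0, 5, -25/3, -4, 10/3, -3]
R5 ← R5 − (2/3)·R1: [0, 1, -11/3, -8, 8/3, -3]
R3 ← R3 − R2: [0, 0, -10, -12, 10, -4]
R4 ← R4 − (5)·R2: [0, 0, -95/3, -69, 95/3, -23]
R5 ← R5 − R2: [0, 0, -25/3, -21, 25/3, -7]
R4 ← R4 − (19/6)·R3: [0, 0, 0, -31, 0, -31/3]
R5 ← R5 − (5/6)·R3: [0, 0, 0, -11, 0, -11/3]
R5 ← R5 − (11/31)·R4: [0, 0, 0, 0, 0, 0]
4 nonzero rows, so rank(M) = 4.
M has 6 columns; by rank–nullity, nullity = 6 − 4 = 2.

2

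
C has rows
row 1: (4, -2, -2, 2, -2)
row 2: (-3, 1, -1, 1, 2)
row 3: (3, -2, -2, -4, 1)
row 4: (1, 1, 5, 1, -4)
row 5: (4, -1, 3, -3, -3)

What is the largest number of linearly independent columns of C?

Row reduce to echelon form.
R2 ← R2 + (3/4)·R1: [0, -1/2, -5/2, 5/2, 1/2]
R3 ← R3 − (3/4)·R1: [0, -1/2, -1/2, -11/2, 5/2]
R4 ← R4 − (1/4)·R1: [0, 3/2, 11/2, 1/2, -7/2]
R5 ← R5 − R1: [0, 1, 5, -5, -1]
R3 ← R3 − R2: [0, 0, 2, -8, 2]
R4 ← R4 + (3)·R2: [0, 0, -2, 8, -2]
R5 ← R5 + (2)·R2: [0, 0, 0, 0, 0]
R4 ← R4 + R3: [0, 0, 0, 0, 0]
Echelon form has 3 nonzero rows, so rank(C) = 3.
The rank gives the maximum number of linearly independent columns: 3.

3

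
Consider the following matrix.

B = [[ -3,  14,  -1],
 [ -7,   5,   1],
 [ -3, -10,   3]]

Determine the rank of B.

Row reduce to echelon form.
R2 ← R2 − (7/3)·R1: [0, -83/3, 10/3]
R3 ← R3 − R1: [0, -24, 4]
R3 ← R3 − (72/83)·R2: [0, 0, 92/83]
Echelon form has 3 nonzero rows, so rank(B) = 3.

3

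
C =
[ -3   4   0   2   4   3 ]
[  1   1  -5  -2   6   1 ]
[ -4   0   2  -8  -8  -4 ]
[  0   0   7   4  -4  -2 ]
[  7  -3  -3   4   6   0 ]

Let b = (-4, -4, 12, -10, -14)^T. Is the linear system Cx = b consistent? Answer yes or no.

yes

Row reduce the augmented matrix [C | b].
R2 ← R2 + (1/3)·R1: [0, 7/3, -5, -4/3, 22/3, 2, -16/3]
R3 ← R3 − (4/3)·R1: [0, -16/3, 2, -32/3, -40/3, -8, 52/3]
R5 ← R5 + (7/3)·R1: [0, 19/3, -3, 26/3, 46/3, 7, -70/3]
R3 ← R3 + (16/7)·R2: [0, 0, -66/7, -96/7, 24/7, -24/7, 36/7]
R5 ← R5 − (19/7)·R2: [0, 0, 74/7, 86/7, -32/7, 11/7, -62/7]
R4 ← R4 + (49/66)·R3: [0, 0, 0, -68/11, -16/11, -50/11, -68/11]
R5 ← R5 + (37/33)·R3: [0, 0, 0, -34/11, -8/11, -25/11, -34/11]
R5 ← R5 − (1/2)·R4: [0, 0, 0, 0, 0, 0, 0]
The echelon form has 4 nonzero rows, and every pivot lies in the first 6 columns, so rank(C) = rank([C|b]) = 4.
The system is consistent.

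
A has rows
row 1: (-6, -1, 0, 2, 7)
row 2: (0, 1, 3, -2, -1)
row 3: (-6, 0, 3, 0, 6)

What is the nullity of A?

3

Row reduce to echelon form.
R3 ← R3 − R1: [0, 1, 3, -2, -1]
R3 ← R3 − R2: [0, 0, 0, 0, 0]
2 nonzero rows, so rank(A) = 2.
A has 5 columns; by rank–nullity, nullity = 5 − 2 = 3.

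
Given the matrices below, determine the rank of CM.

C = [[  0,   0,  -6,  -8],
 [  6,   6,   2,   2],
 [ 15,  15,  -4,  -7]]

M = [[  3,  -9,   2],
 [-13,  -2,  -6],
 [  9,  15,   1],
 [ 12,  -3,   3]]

First compute CM:
[[-150, -66, -30],
 [-18, -42, -16],
 [-270, -204, -85]]
Now row reduce the product.
R2 ← R2 − (3/25)·R1: [0, -852/25, -62/5]
R3 ← R3 − (9/5)·R1: [0, -426/5, -31]
R3 ← R3 − (5/2)·R2: [0, 0, 0]
2 nonzero rows, so rank(CM) = 2.

2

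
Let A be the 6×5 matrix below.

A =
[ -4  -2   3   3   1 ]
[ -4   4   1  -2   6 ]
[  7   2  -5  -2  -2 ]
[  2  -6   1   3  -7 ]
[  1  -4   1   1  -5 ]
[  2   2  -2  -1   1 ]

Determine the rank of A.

Row reduce to echelon form.
R2 ← R2 − R1: [0, 6, -2, -5, 5]
R3 ← R3 + (7/4)·R1: [0, -3/2, 1/4, 13/4, -1/4]
R4 ← R4 + (1/2)·R1: [0, -7, 5/2, 9/2, -13/2]
R5 ← R5 + (1/4)·R1: [0, -9/2, 7/4, 7/4, -19/4]
R6 ← R6 + (1/2)·R1: [0, 1, -1/2, 1/2, 3/2]
R3 ← R3 + (1/4)·R2: [0, 0, -1/4, 2, 1]
R4 ← R4 + (7/6)·R2: [0, 0, 1/6, -4/3, -2/3]
R5 ← R5 + (3/4)·R2: [0, 0, 1/4, -2, -1]
R6 ← R6 − (1/6)·R2: [0, 0, -1/6, 4/3, 2/3]
R4 ← R4 + (2/3)·R3: [0, 0, 0, 0, 0]
R5 ← R5 + R3: [0, 0, 0, 0, 0]
R6 ← R6 − (2/3)·R3: [0, 0, 0, 0, 0]
Echelon form has 3 nonzero rows, so rank(A) = 3.

3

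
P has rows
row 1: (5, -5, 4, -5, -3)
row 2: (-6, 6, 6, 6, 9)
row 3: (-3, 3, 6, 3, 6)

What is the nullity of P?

Row reduce to echelon form.
R2 ← R2 + (6/5)·R1: [0, 0, 54/5, 0, 27/5]
R3 ← R3 + (3/5)·R1: [0, 0, 42/5, 0, 21/5]
R3 ← R3 − (7/9)·R2: [0, 0, 0, 0, 0]
2 nonzero rows, so rank(P) = 2.
P has 5 columns; by rank–nullity, nullity = 5 − 2 = 3.

3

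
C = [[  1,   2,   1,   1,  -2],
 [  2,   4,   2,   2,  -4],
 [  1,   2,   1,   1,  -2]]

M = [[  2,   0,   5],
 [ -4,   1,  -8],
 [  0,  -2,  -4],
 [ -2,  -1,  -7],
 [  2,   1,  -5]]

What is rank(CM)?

1

First compute CM:
[[-12,  -3, -12],
 [-24,  -6, -24],
 [-12,  -3, -12]]
Now row reduce the product.
R2 ← R2 − (2)·R1: [0, 0, 0]
R3 ← R3 − R1: [0, 0, 0]
1 nonzero row, so rank(CM) = 1.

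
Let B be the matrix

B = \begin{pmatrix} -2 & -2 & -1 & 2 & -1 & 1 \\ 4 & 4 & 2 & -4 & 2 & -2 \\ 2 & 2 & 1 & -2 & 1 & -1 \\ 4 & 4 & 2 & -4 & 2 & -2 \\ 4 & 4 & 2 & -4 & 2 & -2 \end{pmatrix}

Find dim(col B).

1

Row reduce to echelon form.
R2 ← R2 + (2)·R1: [0, 0, 0, 0, 0, 0]
R3 ← R3 + R1: [0, 0, 0, 0, 0, 0]
R4 ← R4 + (2)·R1: [0, 0, 0, 0, 0, 0]
R5 ← R5 + (2)·R1: [0, 0, 0, 0, 0, 0]
Echelon form has 1 nonzero row, so rank(B) = 1.
The column space has dimension equal to the rank: 1.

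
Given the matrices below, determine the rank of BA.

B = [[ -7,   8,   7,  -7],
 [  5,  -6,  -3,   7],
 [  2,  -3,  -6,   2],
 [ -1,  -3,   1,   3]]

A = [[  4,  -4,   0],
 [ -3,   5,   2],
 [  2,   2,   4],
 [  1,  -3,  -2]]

First compute BA:
[[-45, 103,  58],
 [ 39, -77, -38],
 [  7, -41, -34],
 [ 10, -18,  -8]]
Now row reduce the product.
R2 ← R2 + (13/15)·R1: [0, 184/15, 184/15]
R3 ← R3 + (7/45)·R1: [0, -1124/45, -1124/45]
R4 ← R4 + (2/9)·R1: [0, 44/9, 44/9]
R3 ← R3 + (281/138)·R2: [0, 0, 0]
R4 ← R4 − (55/138)·R2: [0, 0, 0]
2 nonzero rows, so rank(BA) = 2.

2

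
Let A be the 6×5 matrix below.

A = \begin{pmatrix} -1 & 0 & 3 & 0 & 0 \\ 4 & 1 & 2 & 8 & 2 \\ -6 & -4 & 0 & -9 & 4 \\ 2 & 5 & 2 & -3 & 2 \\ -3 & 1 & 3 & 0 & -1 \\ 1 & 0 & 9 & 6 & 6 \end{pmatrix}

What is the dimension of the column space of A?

Row reduce to echelon form.
R2 ← R2 + (4)·R1: [0, 1, 14, 8, 2]
R3 ← R3 − (6)·R1: [0, -4, -18, -9, 4]
R4 ← R4 + (2)·R1: [0, 5, 8, -3, 2]
R5 ← R5 − (3)·R1: [0, 1, -6, 0, -1]
R6 ← R6 + R1: [0, 0, 12, 6, 6]
R3 ← R3 + (4)·R2: [0, 0, 38, 23, 12]
R4 ← R4 − (5)·R2: [0, 0, -62, -43, -8]
R5 ← R5 − R2: [0, 0, -20, -8, -3]
R4 ← R4 + (31/19)·R3: [0, 0, 0, -104/19, 220/19]
R5 ← R5 + (10/19)·R3: [0, 0, 0, 78/19, 63/19]
R6 ← R6 − (6/19)·R3: [0, 0, 0, -24/19, 42/19]
R5 ← R5 + (3/4)·R4: [0, 0, 0, 0, 12]
R6 ← R6 − (3/13)·R4: [0, 0, 0, 0, -6/13]
R6 ← R6 + (1/26)·R5: [0, 0, 0, 0, 0]
Echelon form has 5 nonzero rows, so rank(A) = 5.
The column space has dimension equal to the rank: 5.

5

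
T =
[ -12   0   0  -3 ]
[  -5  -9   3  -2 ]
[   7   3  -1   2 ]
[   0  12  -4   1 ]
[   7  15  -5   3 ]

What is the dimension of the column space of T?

2

Row reduce to echelon form.
R2 ← R2 − (5/12)·R1: [0, -9, 3, -3/4]
R3 ← R3 + (7/12)·R1: [0, 3, -1, 1/4]
R5 ← R5 + (7/12)·R1: [0, 15, -5, 5/4]
R3 ← R3 + (1/3)·R2: [0, 0, 0, 0]
R4 ← R4 + (4/3)·R2: [0, 0, 0, 0]
R5 ← R5 + (5/3)·R2: [0, 0, 0, 0]
Echelon form has 2 nonzero rows, so rank(T) = 2.
The column space has dimension equal to the rank: 2.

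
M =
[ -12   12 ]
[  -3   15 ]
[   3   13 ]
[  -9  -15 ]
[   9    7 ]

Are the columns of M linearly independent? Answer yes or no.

yes

Row reduce M to echelon form.
R2 ← R2 − (1/4)·R1: [0, 12]
R3 ← R3 + (1/4)·R1: [0, 16]
R4 ← R4 − (3/4)·R1: [0, -24]
R5 ← R5 + (3/4)·R1: [0, 16]
R3 ← R3 − (4/3)·R2: [0, 0]
R4 ← R4 + (2)·R2: [0, 0]
R5 ← R5 − (4/3)·R2: [0, 0]
2 pivots among 2 columns.
Every column is a pivot column, so the columns are linearly independent.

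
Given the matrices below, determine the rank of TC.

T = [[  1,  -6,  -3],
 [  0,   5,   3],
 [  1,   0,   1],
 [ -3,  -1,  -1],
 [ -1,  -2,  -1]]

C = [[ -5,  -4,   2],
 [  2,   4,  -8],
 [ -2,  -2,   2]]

2

First compute TC:
[[-11, -22,  44],
 [  4,  14, -34],
 [ -7,  -6,   4],
 [ 15,  10,   0],
 [  3,  -2,  12]]
Now row reduce the product.
R2 ← R2 + (4/11)·R1: [0, 6, -18]
R3 ← R3 − (7/11)·R1: [0, 8, -24]
R4 ← R4 + (15/11)·R1: [0, -20, 60]
R5 ← R5 + (3/11)·R1: [0, -8, 24]
R3 ← R3 − (4/3)·R2: [0, 0, 0]
R4 ← R4 + (10/3)·R2: [0, 0, 0]
R5 ← R5 + (4/3)·R2: [0, 0, 0]
2 nonzero rows, so rank(TC) = 2.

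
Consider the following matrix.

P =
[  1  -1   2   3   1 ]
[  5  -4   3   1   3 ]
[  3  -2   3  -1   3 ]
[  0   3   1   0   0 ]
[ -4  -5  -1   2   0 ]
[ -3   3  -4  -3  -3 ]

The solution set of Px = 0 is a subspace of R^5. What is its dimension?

Row reduce to echelon form.
R2 ← R2 − (5)·R1: [0, 1, -7, -14, -2]
R3 ← R3 − (3)·R1: [0, 1, -3, -10, 0]
R5 ← R5 + (4)·R1: [0, -9, 7, 14, 4]
R6 ← R6 + (3)·R1: [0, 0, 2, 6, 0]
R3 ← R3 − R2: [0, 0, 4, 4, 2]
R4 ← R4 − (3)·R2: [0, 0, 22, 42, 6]
R5 ← R5 + (9)·R2: [0, 0, -56, -112, -14]
R4 ← R4 − (11/2)·R3: [0, 0, 0, 20, -5]
R5 ← R5 + (14)·R3: [0, 0, 0, -56, 14]
R6 ← R6 − (1/2)·R3: [0, 0, 0, 4, -1]
R5 ← R5 + (14/5)·R4: [0, 0, 0, 0, 0]
R6 ← R6 − (1/5)·R4: [0, 0, 0, 0, 0]
4 nonzero rows, so rank(P) = 4.
P has 5 columns; by rank–nullity, nullity = 5 − 4 = 1.

1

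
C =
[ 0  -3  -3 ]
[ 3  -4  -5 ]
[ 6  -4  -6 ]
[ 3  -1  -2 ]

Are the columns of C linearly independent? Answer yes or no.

no

Row reduce C to echelon form.
Swap R1 ↔ R2
R3 ← R3 − (2)·R1: [0, 4, 4]
R4 ← R4 − R1: [0, 3, 3]
R3 ← R3 + (4/3)·R2: [0, 0, 0]
R4 ← R4 + R2: [0, 0, 0]
2 pivots among 3 columns.
Only 2 < 3 pivot columns, so the columns are linearly dependent.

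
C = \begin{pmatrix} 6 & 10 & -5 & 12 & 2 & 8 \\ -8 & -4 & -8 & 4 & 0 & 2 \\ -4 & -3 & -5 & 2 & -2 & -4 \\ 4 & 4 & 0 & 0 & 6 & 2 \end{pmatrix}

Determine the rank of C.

4

Row reduce to echelon form.
R2 ← R2 + (4/3)·R1: [0, 28/3, -44/3, 20, 8/3, 38/3]
R3 ← R3 + (2/3)·R1: [0, 11/3, -25/3, 10, -2/3, 4/3]
R4 ← R4 − (2/3)·R1: [0, -8/3, 10/3, -8, 14/3, -10/3]
R3 ← R3 − (11/28)·R2: [0, 0, -18/7, 15/7, -12/7, -51/14]
R4 ← R4 + (2/7)·R2: [0, 0, -6/7, -16/7, 38/7, 2/7]
R4 ← R4 − (1/3)·R3: [0, 0, 0, -3, 6, 3/2]
Echelon form has 4 nonzero rows, so rank(C) = 4.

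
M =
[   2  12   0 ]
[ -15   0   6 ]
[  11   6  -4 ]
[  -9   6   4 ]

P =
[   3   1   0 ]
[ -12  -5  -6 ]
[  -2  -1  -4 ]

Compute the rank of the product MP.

First compute MP:
[[-138, -58, -72],
 [-57, -21, -24],
 [-31, -15, -20],
 [-107, -43, -52]]
Now row reduce the product.
R2 ← R2 − (19/46)·R1: [0, 68/23, 132/23]
R3 ← R3 − (31/138)·R1: [0, -136/69, -88/23]
R4 ← R4 − (107/138)·R1: [0, 136/69, 88/23]
R3 ← R3 + (2/3)·R2: [0, 0, 0]
R4 ← R4 − (2/3)·R2: [0, 0, 0]
2 nonzero rows, so rank(MP) = 2.

2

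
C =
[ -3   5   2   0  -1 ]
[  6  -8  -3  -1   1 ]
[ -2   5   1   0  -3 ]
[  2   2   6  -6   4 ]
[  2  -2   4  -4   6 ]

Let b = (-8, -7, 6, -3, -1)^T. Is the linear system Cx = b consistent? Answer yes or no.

no

Row reduce the augmented matrix [C | b].
R2 ← R2 + (2)·R1: [0, 2, 1, -1, -1, -23]
R3 ← R3 − (2/3)·R1: [0, 5/3, -1/3, 0, -7/3, 34/3]
R4 ← R4 + (2/3)·R1: [0, 16/3, 22/3, -6, 10/3, -25/3]
R5 ← R5 + (2/3)·R1: [0, 4/3, 16/3, -4, 16/3, -19/3]
R3 ← R3 − (5/6)·R2: [0, 0, -7/6, 5/6, -3/2, 61/2]
R4 ← R4 − (8/3)·R2: [0, 0, 14/3, -10/3, 6, 53]
R5 ← R5 − (2/3)·R2: [0, 0, 14/3, -10/3, 6, 9]
R4 ← R4 + (4)·R3: [0, 0, 0, 0, 0, 175]
R5 ← R5 + (4)·R3: [0, 0, 0, 0, 0, 131]
R5 ← R5 − (131/175)·R4: [0, 0, 0, 0, 0, 0]
The echelon form has 4 nonzero rows; the last pivot sits in the augmented column, so rank(C) = 3 but rank([C|b]) = 4.
Since the ranks differ, the system is inconsistent.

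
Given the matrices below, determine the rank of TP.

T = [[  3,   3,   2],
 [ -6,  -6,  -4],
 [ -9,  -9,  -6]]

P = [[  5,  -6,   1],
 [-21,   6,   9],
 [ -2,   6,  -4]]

First compute TP:
[[-52,  12,  22],
 [104, -24, -44],
 [156, -36, -66]]
Now row reduce the product.
R2 ← R2 + (2)·R1: [0, 0, 0]
R3 ← R3 + (3)·R1: [0, 0, 0]
1 nonzero row, so rank(TP) = 1.

1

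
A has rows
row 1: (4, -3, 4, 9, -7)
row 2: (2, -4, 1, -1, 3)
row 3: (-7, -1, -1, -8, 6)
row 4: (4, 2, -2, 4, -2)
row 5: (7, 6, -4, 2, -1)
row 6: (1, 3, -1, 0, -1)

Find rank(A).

Row reduce to echelon form.
R2 ← R2 − (1/2)·R1: [0, -5/2, -1, -11/2, 13/2]
R3 ← R3 + (7/4)·R1: [0, -25/4, 6, 31/4, -25/4]
R4 ← R4 − R1: [0, 5, -6, -5, 5]
R5 ← R5 − (7/4)·R1: [0, 45/4, -11, -55/4, 45/4]
R6 ← R6 − (1/4)·R1: [0, 15/4, -2, -9/4, 3/4]
R3 ← R3 − (5/2)·R2: [0, 0, 17/2, 43/2, -45/2]
R4 ← R4 + (2)·R2: [0, 0, -8, -16, 18]
R5 ← R5 + (9/2)·R2: [0, 0, -31/2, -77/2, 81/2]
R6 ← R6 + (3/2)·R2: [0, 0, -7/2, -21/2, 21/2]
R4 ← R4 + (16/17)·R3: [0, 0, 0, 72/17, -54/17]
R5 ← R5 + (31/17)·R3: [0, 0, 0, 12/17, -9/17]
R6 ← R6 + (7/17)·R3: [0, 0, 0, -28/17, 21/17]
R5 ← R5 − (1/6)·R4: [0, 0, 0, 0, 0]
R6 ← R6 + (7/18)·R4: [0, 0, 0, 0, 0]
Echelon form has 4 nonzero rows, so rank(A) = 4.

4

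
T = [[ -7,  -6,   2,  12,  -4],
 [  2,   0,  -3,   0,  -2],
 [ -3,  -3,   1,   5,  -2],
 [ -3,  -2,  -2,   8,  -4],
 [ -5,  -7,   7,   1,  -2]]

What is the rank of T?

4

Row reduce to echelon form.
R2 ← R2 + (2/7)·R1: [0, -12/7, -17/7, 24/7, -22/7]
R3 ← R3 − (3/7)·R1: [0, -3/7, 1/7, -1/7, -2/7]
R4 ← R4 − (3/7)·R1: [0, 4/7, -20/7, 20/7, -16/7]
R5 ← R5 − (5/7)·R1: [0, -19/7, 39/7, -53/7, 6/7]
R3 ← R3 − (1/4)·R2: [0, 0, 3/4, -1, 1/2]
R4 ← R4 + (1/3)·R2: [0, 0, -11/3, 4, -10/3]
R5 ← R5 − (19/12)·R2: [0, 0, 113/12, -13, 35/6]
R4 ← R4 + (44/9)·R3: [0, 0, 0, -8/9, -8/9]
R5 ← R5 − (113/9)·R3: [0, 0, 0, -4/9, -4/9]
R5 ← R5 − (1/2)·R4: [0, 0, 0, 0, 0]
Echelon form has 4 nonzero rows, so rank(T) = 4.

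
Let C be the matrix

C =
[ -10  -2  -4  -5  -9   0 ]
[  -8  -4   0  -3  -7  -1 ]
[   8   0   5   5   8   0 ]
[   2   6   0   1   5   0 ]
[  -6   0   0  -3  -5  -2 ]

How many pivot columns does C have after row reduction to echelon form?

Row reduce to echelon form.
R2 ← R2 − (4/5)·R1: [0, -12/5, 16/5, 1, 1/5, -1]
R3 ← R3 + (4/5)·R1: [0, -8/5, 9/5, 1, 4/5, 0]
R4 ← R4 + (1/5)·R1: [0, 28/5, -4/5, 0, 16/5, 0]
R5 ← R5 − (3/5)·R1: [0, 6/5, 12/5, 0, 2/5, -2]
R3 ← R3 − (2/3)·R2: [0, 0, -1/3, 1/3, 2/3, 2/3]
R4 ← R4 + (7/3)·R2: [0, 0, 20/3, 7/3, 11/3, -7/3]
R5 ← R5 + (1/2)·R2: [0, 0, 4, 1/2, 1/2, -5/2]
R4 ← R4 + (20)·R3: [0, 0, 0, 9, 17, 11]
R5 ← R5 + (12)·R3: [0, 0, 0, 9/2, 17/2, 11/2]
R5 ← R5 − (1/2)·R4: [0, 0, 0, 0, 0, 0]
Echelon form has 4 nonzero rows, so rank(C) = 4.
Each nonzero row contributes one pivot column: 4 pivot columns.

4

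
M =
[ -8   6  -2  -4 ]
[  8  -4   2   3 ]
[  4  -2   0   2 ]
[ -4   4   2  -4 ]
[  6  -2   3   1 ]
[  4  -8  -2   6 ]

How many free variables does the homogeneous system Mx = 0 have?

1

Row reduce to echelon form.
R2 ← R2 + R1: [0, 2, 0, -1]
R3 ← R3 + (1/2)·R1: [0, 1, -1, 0]
R4 ← R4 − (1/2)·R1: [0, 1, 3, -2]
R5 ← R5 + (3/4)·R1: [0, 5/2, 3/2, -2]
R6 ← R6 + (1/2)·R1: [0, -5, -3, 4]
R3 ← R3 − (1/2)·R2: [0, 0, -1, 1/2]
R4 ← R4 − (1/2)·R2: [0, 0, 3, -3/2]
R5 ← R5 − (5/4)·R2: [0, 0, 3/2, -3/4]
R6 ← R6 + (5/2)·R2: [0, 0, -3, 3/2]
R4 ← R4 + (3)·R3: [0, 0, 0, 0]
R5 ← R5 + (3/2)·R3: [0, 0, 0, 0]
R6 ← R6 − (3)·R3: [0, 0, 0, 0]
3 nonzero rows, so rank(M) = 3.
M has 4 columns; by rank–nullity, nullity = 4 − 3 = 1.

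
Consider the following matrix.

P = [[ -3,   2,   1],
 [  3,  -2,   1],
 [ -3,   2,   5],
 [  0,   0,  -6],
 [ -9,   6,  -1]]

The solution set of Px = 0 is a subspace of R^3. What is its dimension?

Row reduce to echelon form.
R2 ← R2 + R1: [0, 0, 2]
R3 ← R3 − R1: [0, 0, 4]
R5 ← R5 − (3)·R1: [0, 0, -4]
R3 ← R3 − (2)·R2: [0, 0, 0]
R4 ← R4 + (3)·R2: [0, 0, 0]
R5 ← R5 + (2)·R2: [0, 0, 0]
2 nonzero rows, so rank(P) = 2.
P has 3 columns; by rank–nullity, nullity = 3 − 2 = 1.

1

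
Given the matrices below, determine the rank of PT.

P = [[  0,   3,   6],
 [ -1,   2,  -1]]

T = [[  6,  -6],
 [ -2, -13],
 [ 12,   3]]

First compute PT:
[[ 66, -21],
 [-22, -23]]
Now row reduce the product.
R2 ← R2 + (1/3)·R1: [0, -30]
2 nonzero rows, so rank(PT) = 2.

2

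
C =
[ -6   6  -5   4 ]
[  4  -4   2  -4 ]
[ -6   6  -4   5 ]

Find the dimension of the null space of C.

Row reduce to echelon form.
R2 ← R2 + (2/3)·R1: [0, 0, -4/3, -4/3]
R3 ← R3 − R1: [0, 0, 1, 1]
R3 ← R3 + (3/4)·R2: [0, 0, 0, 0]
2 nonzero rows, so rank(C) = 2.
C has 4 columns; by rank–nullity, nullity = 4 − 2 = 2.

2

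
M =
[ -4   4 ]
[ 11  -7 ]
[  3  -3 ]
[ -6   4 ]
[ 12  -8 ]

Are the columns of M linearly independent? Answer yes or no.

yes

Row reduce M to echelon form.
R2 ← R2 + (11/4)·R1: [0, 4]
R3 ← R3 + (3/4)·R1: [0, 0]
R4 ← R4 − (3/2)·R1: [0, -2]
R5 ← R5 + (3)·R1: [0, 4]
R4 ← R4 + (1/2)·R2: [0, 0]
R5 ← R5 − R2: [0, 0]
2 pivots among 2 columns.
Every column is a pivot column, so the columns are linearly independent.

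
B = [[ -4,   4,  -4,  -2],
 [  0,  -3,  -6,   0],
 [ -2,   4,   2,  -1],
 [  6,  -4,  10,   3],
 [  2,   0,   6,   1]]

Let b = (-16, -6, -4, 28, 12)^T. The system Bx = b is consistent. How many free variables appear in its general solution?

2

Row reduce the augmented matrix [B | b].
R3 ← R3 − (1/2)·R1: [0, 2, 4, 0, 4]
R4 ← R4 + (3/2)·R1: [0, 2, 4, 0, 4]
R5 ← R5 + (1/2)·R1: [0, 2, 4, 0, 4]
R3 ← R3 + (2/3)·R2: [0, 0, 0, 0, 0]
R4 ← R4 + (2/3)·R2: [0, 0, 0, 0, 0]
R5 ← R5 + (2/3)·R2: [0, 0, 0, 0, 0]
The echelon form has 2 nonzero rows, and every pivot lies in the first 4 columns, so rank(B) = rank([B|b]) = 2.
The system is consistent.
Free variables = (unknowns) − (rank) = 4 − 2 = 2.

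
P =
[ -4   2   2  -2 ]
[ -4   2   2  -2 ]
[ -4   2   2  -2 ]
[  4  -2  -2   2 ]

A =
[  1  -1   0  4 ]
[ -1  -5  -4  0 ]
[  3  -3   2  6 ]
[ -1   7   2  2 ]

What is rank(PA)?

1

First compute PA:
[[  2, -26,  -8,  -8],
 [  2, -26,  -8,  -8],
 [  2, -26,  -8,  -8],
 [ -2,  26,   8,   8]]
Now row reduce the product.
R2 ← R2 − R1: [0, 0, 0, 0]
R3 ← R3 − R1: [0, 0, 0, 0]
R4 ← R4 + R1: [0, 0, 0, 0]
1 nonzero row, so rank(PA) = 1.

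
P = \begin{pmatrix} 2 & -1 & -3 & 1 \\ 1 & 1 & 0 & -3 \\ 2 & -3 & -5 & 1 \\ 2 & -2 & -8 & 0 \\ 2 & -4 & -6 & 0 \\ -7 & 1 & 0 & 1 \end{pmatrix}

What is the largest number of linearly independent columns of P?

Row reduce to echelon form.
R2 ← R2 − (1/2)·R1: [0, 3/2, 3/2, -7/2]
R3 ← R3 − R1: [0, -2, -2, 0]
R4 ← R4 − R1: [0, -1, -5, -1]
R5 ← R5 − R1: [0, -3, -3, -1]
R6 ← R6 + (7/2)·R1: [0, -5/2, -21/2, 9/2]
R3 ← R3 + (4/3)·R2: [0, 0, 0, -14/3]
R4 ← R4 + (2/3)·R2: [0, 0, -4, -10/3]
R5 ← R5 + (2)·R2: [0, 0, 0, -8]
R6 ← R6 + (5/3)·R2: [0, 0, -8, -4/3]
Swap R3 ↔ R4
R6 ← R6 − (2)·R3: [0, 0, 0, 16/3]
R5 ← R5 − (12/7)·R4: [0, 0, 0, 0]
R6 ← R6 + (8/7)·R4: [0, 0, 0, 0]
Echelon form has 4 nonzero rows, so rank(P) = 4.
The rank gives the maximum number of linearly independent columns: 4.

4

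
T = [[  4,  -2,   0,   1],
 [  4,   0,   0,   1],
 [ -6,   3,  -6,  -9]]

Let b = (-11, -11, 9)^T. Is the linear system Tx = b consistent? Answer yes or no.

Row reduce the augmented matrix [T | b].
R2 ← R2 − R1: [0, 2, 0, 0, 0]
R3 ← R3 + (3/2)·R1: [0, 0, -6, -15/2, -15/2]
The echelon form has 3 nonzero rows, and every pivot lies in the first 4 columns, so rank(T) = rank([T|b]) = 3.
The system is consistent.

yes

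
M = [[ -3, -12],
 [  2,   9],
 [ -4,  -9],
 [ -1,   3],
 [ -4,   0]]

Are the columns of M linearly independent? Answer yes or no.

Row reduce M to echelon form.
R2 ← R2 + (2/3)·R1: [0, 1]
R3 ← R3 − (4/3)·R1: [0, 7]
R4 ← R4 − (1/3)·R1: [0, 7]
R5 ← R5 − (4/3)·R1: [0, 16]
R3 ← R3 − (7)·R2: [0, 0]
R4 ← R4 − (7)·R2: [0, 0]
R5 ← R5 − (16)·R2: [0, 0]
2 pivots among 2 columns.
Every column is a pivot column, so the columns are linearly independent.

yes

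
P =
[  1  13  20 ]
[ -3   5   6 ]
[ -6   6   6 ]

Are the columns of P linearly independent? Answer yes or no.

Row reduce P to echelon form.
R2 ← R2 + (3)·R1: [0, 44, 66]
R3 ← R3 + (6)·R1: [0, 84, 126]
R3 ← R3 − (21/11)·R2: [0, 0, 0]
2 pivots among 3 columns.
Only 2 < 3 pivot columns, so the columns are linearly dependent.

no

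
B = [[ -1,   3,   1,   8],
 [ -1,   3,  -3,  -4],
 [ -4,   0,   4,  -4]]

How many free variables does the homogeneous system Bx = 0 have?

1

Row reduce to echelon form.
R2 ← R2 − R1: [0, 0, -4, -12]
R3 ← R3 − (4)·R1: [0, -12, 0, -36]
Swap R2 ↔ R3
3 nonzero rows, so rank(B) = 3.
B has 4 columns; by rank–nullity, nullity = 4 − 3 = 1.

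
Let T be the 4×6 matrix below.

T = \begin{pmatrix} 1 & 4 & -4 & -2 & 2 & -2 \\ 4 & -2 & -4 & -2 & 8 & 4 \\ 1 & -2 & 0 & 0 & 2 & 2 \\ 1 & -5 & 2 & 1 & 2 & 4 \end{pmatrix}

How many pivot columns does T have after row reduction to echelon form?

Row reduce to echelon form.
R2 ← R2 − (4)·R1: [0, -18, 12, 6, 0, 12]
R3 ← R3 − R1: [0, -6, 4, 2, 0, 4]
R4 ← R4 − R1: [0, -9, 6, 3, 0, 6]
R3 ← R3 − (1/3)·R2: [0, 0, 0, 0, 0, 0]
R4 ← R4 − (1/2)·R2: [0, 0, 0, 0, 0, 0]
Echelon form has 2 nonzero rows, so rank(T) = 2.
Each nonzero row contributes one pivot column: 2 pivot columns.

2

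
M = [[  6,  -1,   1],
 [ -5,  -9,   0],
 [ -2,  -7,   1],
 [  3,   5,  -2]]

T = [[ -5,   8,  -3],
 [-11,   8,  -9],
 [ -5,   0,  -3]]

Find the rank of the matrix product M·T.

3

First compute MT:
[[-24,  40, -12],
 [124, -112,  96],
 [ 82, -72,  66],
 [-60,  64, -48]]
Now row reduce the product.
R2 ← R2 + (31/6)·R1: [0, 284/3, 34]
R3 ← R3 + (41/12)·R1: [0, 194/3, 25]
R4 ← R4 − (5/2)·R1: [0, -36, -18]
R3 ← R3 − (97/142)·R2: [0, 0, 126/71]
R4 ← R4 + (27/71)·R2: [0, 0, -360/71]
R4 ← R4 + (20/7)·R3: [0, 0, 0]
3 nonzero rows, so rank(MT) = 3.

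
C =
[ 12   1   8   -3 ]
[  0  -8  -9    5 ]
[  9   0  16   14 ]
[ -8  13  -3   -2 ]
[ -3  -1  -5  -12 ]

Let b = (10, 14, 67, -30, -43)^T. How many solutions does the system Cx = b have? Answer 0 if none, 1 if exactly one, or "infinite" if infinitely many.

Row reduce the augmented matrix [C | b].
R3 ← R3 − (3/4)·R1: [0, -3/4, 10, 65/4, 119/2]
R4 ← R4 + (2/3)·R1: [0, 41/3, 7/3, -4, -70/3]
R5 ← R5 + (1/4)·R1: [0, -3/4, -3, -51/4, -81/2]
R3 ← R3 − (3/32)·R2: [0, 0, 347/32, 505/32, 931/16]
R4 ← R4 + (41/24)·R2: [0, 0, -313/24, 109/24, 7/12]
R5 ← R5 − (3/32)·R2: [0, 0, -69/32, -423/32, -669/16]
R4 ← R4 + (1252/1041)·R3: [0, 0, 0, 8162/347, 24486/347]
R5 ← R5 + (69/347)·R3: [0, 0, 0, -3498/347, -10494/347]
R5 ← R5 + (3/7)·R4: [0, 0, 0, 0, 0]
The echelon form has 4 nonzero rows, and every pivot lies in the first 4 columns, so rank(C) = rank([C|b]) = 4.
The system is consistent.
rank = 4 = number of unknowns, so the solution is unique.

1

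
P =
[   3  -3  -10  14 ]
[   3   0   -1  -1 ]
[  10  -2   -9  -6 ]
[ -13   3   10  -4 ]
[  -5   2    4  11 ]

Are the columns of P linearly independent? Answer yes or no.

Row reduce P to echelon form.
R2 ← R2 − R1: [0, 3, 9, -15]
R3 ← R3 − (10/3)·R1: [0, 8, 73/3, -158/3]
R4 ← R4 + (13/3)·R1: [0, -10, -100/3, 170/3]
R5 ← R5 + (5/3)·R1: [0, -3, -38/3, 103/3]
R3 ← R3 − (8/3)·R2: [0, 0, 1/3, -38/3]
R4 ← R4 + (10/3)·R2: [0, 0, -10/3, 20/3]
R5 ← R5 + R2: [0, 0, -11/3, 58/3]
R4 ← R4 + (10)·R3: [0, 0, 0, -120]
R5 ← R5 + (11)·R3: [0, 0, 0, -120]
R5 ← R5 − R4: [0, 0, 0, 0]
4 pivots among 4 columns.
Every column is a pivot column, so the columns are linearly independent.

yes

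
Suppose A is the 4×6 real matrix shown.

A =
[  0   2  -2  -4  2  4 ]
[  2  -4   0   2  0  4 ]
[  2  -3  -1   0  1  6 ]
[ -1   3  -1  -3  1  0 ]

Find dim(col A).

Row reduce to echelon form.
Swap R1 ↔ R2
R3 ← R3 − R1: [0, 1, -1, -2, 1, 2]
R4 ← R4 + (1/2)·R1: [0, 1, -1, -2, 1, 2]
R3 ← R3 − (1/2)·R2: [0, 0, 0, 0, 0, 0]
R4 ← R4 − (1/2)·R2: [0, 0, 0, 0, 0, 0]
Echelon form has 2 nonzero rows, so rank(A) = 2.
The column space has dimension equal to the rank: 2.

2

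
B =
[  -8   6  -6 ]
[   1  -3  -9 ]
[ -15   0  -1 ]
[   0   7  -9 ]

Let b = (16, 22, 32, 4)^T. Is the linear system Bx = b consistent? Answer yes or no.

Row reduce the augmented matrix [B | b].
R2 ← R2 + (1/8)·R1: [0, -9/4, -39/4, 24]
R3 ← R3 − (15/8)·R1: [0, -45/4, 41/4, 2]
R3 ← R3 − (5)·R2: [0, 0, 59, -118]
R4 ← R4 + (28/9)·R2: [0, 0, -118/3, 236/3]
R4 ← R4 + (2/3)·R3: [0, 0, 0, 0]
The echelon form has 3 nonzero rows, and every pivot lies in the first 3 columns, so rank(B) = rank([B|b]) = 3.
The system is consistent.

yes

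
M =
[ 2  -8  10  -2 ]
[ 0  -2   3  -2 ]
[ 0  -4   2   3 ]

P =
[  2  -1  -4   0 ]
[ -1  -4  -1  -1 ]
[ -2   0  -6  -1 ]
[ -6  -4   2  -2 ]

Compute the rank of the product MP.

First compute MP:
[[  4,  38, -64,   2],
 [  8,  16, -20,   3],
 [-18,   4,  -2,  -4]]
Now row reduce the product.
R2 ← R2 − (2)·R1: [0, -60, 108, -1]
R3 ← R3 + (9/2)·R1: [0, 175, -290, 5]
R3 ← R3 + (35/12)·R2: [0, 0, 25, 25/12]
3 nonzero rows, so rank(MP) = 3.

3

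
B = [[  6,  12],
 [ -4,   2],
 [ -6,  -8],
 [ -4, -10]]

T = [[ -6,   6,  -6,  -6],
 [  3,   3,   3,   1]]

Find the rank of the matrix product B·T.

First compute BT:
[[  0,  72,   0, -24],
 [ 30, -18,  30,  26],
 [ 12, -60,  12,  28],
 [ -6, -54,  -6,  14]]
Now row reduce the product.
Swap R1 ↔ R2
R3 ← R3 − (2/5)·R1: [0, -264/5, 0, 88/5]
R4 ← R4 + (1/5)·R1: [0, -288/5, 0, 96/5]
R3 ← R3 + (11/15)·R2: [0, 0, 0, 0]
R4 ← R4 + (4/5)·R2: [0, 0, 0, 0]
2 nonzero rows, so rank(BT) = 2.

2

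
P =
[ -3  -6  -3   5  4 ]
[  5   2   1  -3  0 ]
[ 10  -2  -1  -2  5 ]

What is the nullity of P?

Row reduce to echelon form.
R2 ← R2 + (5/3)·R1: [0, -8, -4, 16/3, 20/3]
R3 ← R3 + (10/3)·R1: [0, -22, -11, 44/3, 55/3]
R3 ← R3 − (11/4)·R2: [0, 0, 0, 0, 0]
2 nonzero rows, so rank(P) = 2.
P has 5 columns; by rank–nullity, nullity = 5 − 2 = 3.

3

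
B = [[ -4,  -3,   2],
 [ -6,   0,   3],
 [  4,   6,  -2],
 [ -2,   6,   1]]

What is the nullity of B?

Row reduce to echelon form.
R2 ← R2 − (3/2)·R1: [0, 9/2, 0]
R3 ← R3 + R1: [0, 3, 0]
R4 ← R4 − (1/2)·R1: [0, 15/2, 0]
R3 ← R3 − (2/3)·R2: [0, 0, 0]
R4 ← R4 − (5/3)·R2: [0, 0, 0]
2 nonzero rows, so rank(B) = 2.
B has 3 columns; by rank–nullity, nullity = 3 − 2 = 1.

1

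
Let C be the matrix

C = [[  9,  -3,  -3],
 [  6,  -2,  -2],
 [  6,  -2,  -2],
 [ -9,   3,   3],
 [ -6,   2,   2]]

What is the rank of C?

Row reduce to echelon form.
R2 ← R2 − (2/3)·R1: [0, 0, 0]
R3 ← R3 − (2/3)·R1: [0, 0, 0]
R4 ← R4 + R1: [0, 0, 0]
R5 ← R5 + (2/3)·R1: [0, 0, 0]
Echelon form has 1 nonzero row, so rank(C) = 1.

1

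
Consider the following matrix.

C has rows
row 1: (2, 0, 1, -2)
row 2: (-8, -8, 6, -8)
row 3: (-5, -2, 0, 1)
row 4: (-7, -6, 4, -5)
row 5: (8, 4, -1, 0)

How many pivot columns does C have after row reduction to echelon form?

2

Row reduce to echelon form.
R2 ← R2 + (4)·R1: [0, -8, 10, -16]
R3 ← R3 + (5/2)·R1: [0, -2, 5/2, -4]
R4 ← R4 + (7/2)·R1: [0, -6, 15/2, -12]
R5 ← R5 − (4)·R1: [0, 4, -5, 8]
R3 ← R3 − (1/4)·R2: [0, 0, 0, 0]
R4 ← R4 − (3/4)·R2: [0, 0, 0, 0]
R5 ← R5 + (1/2)·R2: [0, 0, 0, 0]
Echelon form has 2 nonzero rows, so rank(C) = 2.
Each nonzero row contributes one pivot column: 2 pivot columns.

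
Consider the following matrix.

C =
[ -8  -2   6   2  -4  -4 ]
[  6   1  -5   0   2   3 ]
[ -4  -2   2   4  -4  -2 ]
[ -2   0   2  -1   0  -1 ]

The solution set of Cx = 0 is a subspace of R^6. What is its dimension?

4

Row reduce to echelon form.
R2 ← R2 + (3/4)·R1: [0, -1/2, -1/2, 3/2, -1, 0]
R3 ← R3 − (1/2)·R1: [0, -1, -1, 3, -2, 0]
R4 ← R4 − (1/4)·R1: [0, 1/2, 1/2, -3/2, 1, 0]
R3 ← R3 − (2)·R2: [0, 0, 0, 0, 0, 0]
R4 ← R4 + R2: [0, 0, 0, 0, 0, 0]
2 nonzero rows, so rank(C) = 2.
C has 6 columns; by rank–nullity, nullity = 6 − 2 = 4.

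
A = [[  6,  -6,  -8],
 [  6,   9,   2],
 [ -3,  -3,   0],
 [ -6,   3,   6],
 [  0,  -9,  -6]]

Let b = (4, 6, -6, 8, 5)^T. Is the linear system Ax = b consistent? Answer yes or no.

Row reduce the augmented matrix [A | b].
R2 ← R2 − R1: [0, 15, 10, 2]
R3 ← R3 + (1/2)·R1: [0, -6, -4, -4]
R4 ← R4 + R1: [0, -3, -2, 12]
R3 ← R3 + (2/5)·R2: [0, 0, 0, -16/5]
R4 ← R4 + (1/5)·R2: [0, 0, 0, 62/5]
R5 ← R5 + (3/5)·R2: [0, 0, 0, 31/5]
R4 ← R4 + (31/8)·R3: [0, 0, 0, 0]
R5 ← R5 + (31/16)·R3: [0, 0, 0, 0]
The echelon form has 3 nonzero rows; the last pivot sits in the augmented column, so rank(A) = 2 but rank([A|b]) = 3.
Since the ranks differ, the system is inconsistent.

no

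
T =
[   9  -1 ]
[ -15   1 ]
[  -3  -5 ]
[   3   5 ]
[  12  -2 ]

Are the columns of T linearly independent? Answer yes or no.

Row reduce T to echelon form.
R2 ← R2 + (5/3)·R1: [0, -2/3]
R3 ← R3 + (1/3)·R1: [0, -16/3]
R4 ← R4 − (1/3)·R1: [0, 16/3]
R5 ← R5 − (4/3)·R1: [0, -2/3]
R3 ← R3 − (8)·R2: [0, 0]
R4 ← R4 + (8)·R2: [0, 0]
R5 ← R5 − R2: [0, 0]
2 pivots among 2 columns.
Every column is a pivot column, so the columns are linearly independent.

yes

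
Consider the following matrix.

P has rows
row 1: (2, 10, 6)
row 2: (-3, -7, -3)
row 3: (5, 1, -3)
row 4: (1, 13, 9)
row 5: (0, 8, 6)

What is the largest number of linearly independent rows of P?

2

Row reduce to echelon form.
R2 ← R2 + (3/2)·R1: [0, 8, 6]
R3 ← R3 − (5/2)·R1: [0, -24, -18]
R4 ← R4 − (1/2)·R1: [0, 8, 6]
R3 ← R3 + (3)·R2: [0, 0, 0]
R4 ← R4 − R2: [0, 0, 0]
R5 ← R5 − R2: [0, 0, 0]
Echelon form has 2 nonzero rows, so rank(P) = 2.
The rank gives the maximum number of linearly independent rows: 2.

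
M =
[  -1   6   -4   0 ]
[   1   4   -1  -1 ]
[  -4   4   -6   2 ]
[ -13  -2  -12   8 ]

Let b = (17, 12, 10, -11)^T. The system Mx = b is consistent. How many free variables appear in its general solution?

2

Row reduce the augmented matrix [M | b].
R2 ← R2 + R1: [0, 10, -5, -1, 29]
R3 ← R3 − (4)·R1: [0, -20, 10, 2, -58]
R4 ← R4 − (13)·R1: [0, -80, 40, 8, -232]
R3 ← R3 + (2)·R2: [0, 0, 0, 0, 0]
R4 ← R4 + (8)·R2: [0, 0, 0, 0, 0]
The echelon form has 2 nonzero rows, and every pivot lies in the first 4 columns, so rank(M) = rank([M|b]) = 2.
The system is consistent.
Free variables = (unknowns) − (rank) = 4 − 2 = 2.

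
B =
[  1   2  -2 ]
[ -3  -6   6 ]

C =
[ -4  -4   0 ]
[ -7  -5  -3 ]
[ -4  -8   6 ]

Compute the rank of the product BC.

1

First compute BC:
[[-10,   2, -18],
 [ 30,  -6,  54]]
Now row reduce the product.
R2 ← R2 + (3)·R1: [0, 0, 0]
1 nonzero row, so rank(BC) = 1.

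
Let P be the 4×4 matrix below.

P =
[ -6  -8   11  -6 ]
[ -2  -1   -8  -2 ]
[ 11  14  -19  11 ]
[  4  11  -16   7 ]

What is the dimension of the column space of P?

Row reduce to echelon form.
R2 ← R2 − (1/3)·R1: [0, 5/3, -35/3, 0]
R3 ← R3 + (11/6)·R1: [0, -2/3, 7/6, 0]
R4 ← R4 + (2/3)·R1: [0, 17/3, -26/3, 3]
R3 ← R3 + (2/5)·R2: [0, 0, -7/2, 0]
R4 ← R4 − (17/5)·R2: [0, 0, 31, 3]
R4 ← R4 + (62/7)·R3: [0, 0, 0, 3]
Echelon form has 4 nonzero rows, so rank(P) = 4.
The column space has dimension equal to the rank: 4.

4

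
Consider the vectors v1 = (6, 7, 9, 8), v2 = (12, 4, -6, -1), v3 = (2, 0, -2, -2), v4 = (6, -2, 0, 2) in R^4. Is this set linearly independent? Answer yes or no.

yes

Form the matrix with these vectors as rows and row reduce.
R2 ← R2 − (2)·R1: [0, -10, -24, -17]
R3 ← R3 − (1/3)·R1: [0, -7/3, -5, -14/3]
R4 ← R4 − R1: [0, -9, -9, -6]
R3 ← R3 − (7/30)·R2: [0, 0, 3/5, -7/10]
R4 ← R4 − (9/10)·R2: [0, 0, 63/5, 93/10]
R4 ← R4 − (21)·R3: [0, 0, 0, 24]
4 nonzero rows, so the 4 vectors span a space of dimension 4.
Since 4 = 4, the vectors are linearly independent.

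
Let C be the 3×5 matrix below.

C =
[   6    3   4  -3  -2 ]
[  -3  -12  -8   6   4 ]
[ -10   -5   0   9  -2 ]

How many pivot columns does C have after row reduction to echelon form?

3

Row reduce to echelon form.
R2 ← R2 + (1/2)·R1: [0, -21/2, -6, 9/2, 3]
R3 ← R3 + (5/3)·R1: [0, 0, 20/3, 4, -16/3]
Echelon form has 3 nonzero rows, so rank(C) = 3.
Each nonzero row contributes one pivot column: 3 pivot columns.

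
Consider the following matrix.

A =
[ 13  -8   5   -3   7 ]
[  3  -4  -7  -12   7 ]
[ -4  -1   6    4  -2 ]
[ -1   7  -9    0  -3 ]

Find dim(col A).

3

Row reduce to echelon form.
R2 ← R2 − (3/13)·R1: [0, -28/13, -106/13, -147/13, 70/13]
R3 ← R3 + (4/13)·R1: [0, -45/13, 98/13, 40/13, 2/13]
R4 ← R4 + (1/13)·R1: [0, 83/13, -112/13, -3/13, -32/13]
R3 ← R3 − (45/28)·R2: [0, 0, 289/14, 85/4, -17/2]
R4 ← R4 + (83/28)·R2: [0, 0, -459/14, -135/4, 27/2]
R4 ← R4 + (27/17)·R3: [0, 0, 0, 0, 0]
Echelon form has 3 nonzero rows, so rank(A) = 3.
The column space has dimension equal to the rank: 3.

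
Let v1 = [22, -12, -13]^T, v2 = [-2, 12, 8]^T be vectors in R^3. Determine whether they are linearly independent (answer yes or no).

Form the matrix with these vectors as rows and row reduce.
R2 ← R2 + (1/11)·R1: [0, 120/11, 75/11]
2 nonzero rows, so the 2 vectors span a space of dimension 2.
Since 2 = 2, the vectors are linearly independent.

yes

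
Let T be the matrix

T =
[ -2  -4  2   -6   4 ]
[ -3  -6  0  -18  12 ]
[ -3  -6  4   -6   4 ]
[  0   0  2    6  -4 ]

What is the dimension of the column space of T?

2

Row reduce to echelon form.
R2 ← R2 − (3/2)·R1: [0, 0, -3, -9, 6]
R3 ← R3 − (3/2)·R1: [0, 0, 1, 3, -2]
R3 ← R3 + (1/3)·R2: [0, 0, 0, 0, 0]
R4 ← R4 + (2/3)·R2: [0, 0, 0, 0, 0]
Echelon form has 2 nonzero rows, so rank(T) = 2.
The column space has dimension equal to the rank: 2.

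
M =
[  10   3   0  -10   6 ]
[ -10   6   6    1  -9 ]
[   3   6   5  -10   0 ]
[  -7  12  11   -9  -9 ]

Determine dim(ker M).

2

Row reduce to echelon form.
R2 ← R2 + R1: [0, 9, 6, -9, -3]
R3 ← R3 − (3/10)·R1: [0, 51/10, 5, -7, -9/5]
R4 ← R4 + (7/10)·R1: [0, 141/10, 11, -16, -24/5]
R3 ← R3 − (17/30)·R2: [0, 0, 8/5, -19/10, -1/10]
R4 ← R4 − (47/30)·R2: [0, 0, 8/5, -19/10, -1/10]
R4 ← R4 − R3: [0, 0, 0, 0, 0]
3 nonzero rows, so rank(M) = 3.
M has 5 columns; by rank–nullity, nullity = 5 − 3 = 2.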